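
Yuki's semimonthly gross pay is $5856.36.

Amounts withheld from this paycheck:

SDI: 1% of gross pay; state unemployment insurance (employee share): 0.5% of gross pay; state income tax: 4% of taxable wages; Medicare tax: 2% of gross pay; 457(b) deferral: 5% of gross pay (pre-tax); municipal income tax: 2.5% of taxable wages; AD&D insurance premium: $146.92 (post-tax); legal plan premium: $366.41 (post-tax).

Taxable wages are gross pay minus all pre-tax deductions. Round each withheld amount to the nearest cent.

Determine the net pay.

457(b) deferral: $5856.36 × 0.05 = $292.82
Taxable wages = $5856.36 − $292.82 = $5563.54
State income tax: $5563.54 × 0.04 = $222.54
Municipal income tax: $5563.54 × 0.025 = $139.09
Medicare tax: $5856.36 × 0.02 = $117.13
State unemployment insurance (employee share): $5856.36 × 0.005 = $29.28
SDI: $5856.36 × 0.01 = $58.56
Legal plan premium: $366.41
AD&D insurance premium: $146.92
Total deductions = $292.82 + $222.54 + $139.09 + $117.13 + $29.28 + $58.56 + $366.41 + $146.92 = $1372.75
Net pay = $5856.36 − $1372.75 = $4483.61

$4483.61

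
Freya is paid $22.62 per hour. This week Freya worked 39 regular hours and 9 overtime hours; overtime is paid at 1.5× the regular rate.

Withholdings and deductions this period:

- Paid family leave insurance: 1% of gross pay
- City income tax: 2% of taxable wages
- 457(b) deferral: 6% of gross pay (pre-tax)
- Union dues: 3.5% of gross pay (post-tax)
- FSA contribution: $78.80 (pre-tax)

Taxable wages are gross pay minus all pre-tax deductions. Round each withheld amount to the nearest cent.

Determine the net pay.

Regular pay: 39 × $22.62 = $882.18
Overtime pay: 9 × $22.62 × 1.5 = $305.37
Gross pay = $882.18 + $305.37 = $1,187.55
FSA contribution: $78.80
457(b) deferral: $1,187.55 × 0.06 = $71.25
Pre-tax total = $78.80 + $71.25 = $150.05
Taxable wages = $1,187.55 − $150.05 = $1,037.50
City income tax: $1,037.50 × 0.02 = $20.75
Paid family leave insurance: $1,187.55 × 0.01 = $11.88
Union dues: $1,187.55 × 0.035 = $41.56
Total deductions = $78.80 + $71.25 + $20.75 + $11.88 + $41.56 = $224.24
Net pay = $1,187.55 − $224.24 = $963.31

$963.31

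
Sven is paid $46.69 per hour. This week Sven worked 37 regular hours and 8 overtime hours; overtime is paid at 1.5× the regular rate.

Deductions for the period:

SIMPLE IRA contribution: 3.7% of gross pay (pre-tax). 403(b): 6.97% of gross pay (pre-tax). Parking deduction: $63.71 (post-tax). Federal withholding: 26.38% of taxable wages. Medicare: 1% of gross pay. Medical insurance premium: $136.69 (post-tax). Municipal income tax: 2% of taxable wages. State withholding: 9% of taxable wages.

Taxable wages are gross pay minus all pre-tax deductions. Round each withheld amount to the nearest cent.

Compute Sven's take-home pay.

Regular pay: 37 × $46.69 = $1727.53
Overtime pay: 8 × $46.69 × 1.5 = $560.28
Gross pay = $1727.53 + $560.28 = $2287.81
403(b): $2287.81 × 0.0697 = $159.46
SIMPLE IRA contribution: $2287.81 × 0.037 = $84.65
Pre-tax total = $159.46 + $84.65 = $244.11
Taxable wages = $2287.81 − $244.11 = $2043.70
Federal withholding: $2043.70 × 0.2638 = $539.13
State withholding: $2043.70 × 0.09 = $183.93
Municipal income tax: $2043.70 × 0.02 = $40.87
Medicare: $2287.81 × 0.01 = $22.88
Medical insurance premium: $136.69
Parking deduction: $63.71
Total deductions = $159.46 + $84.65 + $539.13 + $183.93 + $40.87 + $22.88 + $136.69 + $63.71 = $1231.32
Net pay = $2287.81 − $1231.32 = $1056.49

$1056.49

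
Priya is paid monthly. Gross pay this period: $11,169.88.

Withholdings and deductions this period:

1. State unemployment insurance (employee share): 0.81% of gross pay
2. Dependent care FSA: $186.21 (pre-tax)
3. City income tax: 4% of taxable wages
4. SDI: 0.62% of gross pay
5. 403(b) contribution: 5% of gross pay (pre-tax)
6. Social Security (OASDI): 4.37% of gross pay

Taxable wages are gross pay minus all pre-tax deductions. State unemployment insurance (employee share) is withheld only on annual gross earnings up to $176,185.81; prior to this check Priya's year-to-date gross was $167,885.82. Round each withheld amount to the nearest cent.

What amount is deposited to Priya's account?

$9,383.57

Dependent care FSA: $186.21
403(b) contribution: $11,169.88 × 0.05 = $558.49
Pre-tax total = $186.21 + $558.49 = $744.70
Taxable wages = $11,169.88 − $744.70 = $10,425.18
City income tax: $10,425.18 × 0.04 = $417.01
SDI: $11,169.88 × 0.0062 = $69.25
State unemployment insurance (employee share): only $176,185.81 − $167,885.82 = $8,299.99 of this check is subject → $8,299.99 × 0.0081 = $67.23
Social Security (OASDI): $11,169.88 × 0.0437 = $488.12
Total deductions = $186.21 + $558.49 + $417.01 + $69.25 + $67.23 + $488.12 = $1,786.31
Net pay = $11,169.88 − $1,786.31 = $9,383.57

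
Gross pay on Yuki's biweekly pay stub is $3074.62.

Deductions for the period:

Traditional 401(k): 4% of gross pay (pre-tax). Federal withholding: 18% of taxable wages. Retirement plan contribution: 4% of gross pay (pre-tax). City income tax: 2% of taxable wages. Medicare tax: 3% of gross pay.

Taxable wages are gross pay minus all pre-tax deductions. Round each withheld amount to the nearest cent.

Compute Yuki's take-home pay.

Retirement plan contribution: $3074.62 × 0.04 = $122.98
Traditional 401(k): $3074.62 × 0.04 = $122.98
Pre-tax total = $122.98 + $122.98 = $245.96
Taxable wages = $3074.62 − $245.96 = $2828.66
Federal withholding: $2828.66 × 0.18 = $509.16
City income tax: $2828.66 × 0.02 = $56.57
Medicare tax: $3074.62 × 0.03 = $92.24
Total deductions = $122.98 + $122.98 + $509.16 + $56.57 + $92.24 = $903.93
Net pay = $3074.62 − $903.93 = $2170.69

$2170.69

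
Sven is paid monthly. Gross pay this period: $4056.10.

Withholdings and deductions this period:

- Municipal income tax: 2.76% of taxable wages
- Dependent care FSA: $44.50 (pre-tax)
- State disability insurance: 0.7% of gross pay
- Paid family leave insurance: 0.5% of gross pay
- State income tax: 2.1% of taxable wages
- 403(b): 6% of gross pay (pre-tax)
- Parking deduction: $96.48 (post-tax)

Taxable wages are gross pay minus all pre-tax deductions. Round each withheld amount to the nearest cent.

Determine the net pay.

$3439.95

Dependent care FSA: $44.50
403(b): $4056.10 × 0.06 = $243.37
Pre-tax total = $44.50 + $243.37 = $287.87
Taxable wages = $4056.10 − $287.87 = $3768.23
Municipal income tax: $3768.23 × 0.0276 = $104.00
State income tax: $3768.23 × 0.021 = $79.13
Paid family leave insurance: $4056.10 × 0.005 = $20.28
State disability insurance: $4056.10 × 0.007 = $28.39
Parking deduction: $96.48
Total deductions = $44.50 + $243.37 + $104.00 + $79.13 + $20.28 + $28.39 + $96.48 = $616.15
Net pay = $4056.10 − $616.15 = $3439.95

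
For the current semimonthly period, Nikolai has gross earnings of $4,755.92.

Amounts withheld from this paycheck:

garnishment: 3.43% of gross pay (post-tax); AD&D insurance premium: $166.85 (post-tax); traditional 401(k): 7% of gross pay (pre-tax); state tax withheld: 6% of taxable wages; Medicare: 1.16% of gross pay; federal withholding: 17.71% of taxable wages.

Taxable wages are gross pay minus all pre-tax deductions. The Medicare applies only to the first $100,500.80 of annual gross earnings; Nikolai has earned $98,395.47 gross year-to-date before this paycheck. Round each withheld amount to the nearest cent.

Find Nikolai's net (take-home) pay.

$3,019.91

Traditional 401(k): $4,755.92 × 0.07 = $332.91
Taxable wages = $4,755.92 − $332.91 = $4,423.01
State tax withheld: $4,423.01 × 0.06 = $265.38
Federal withholding: $4,423.01 × 0.1771 = $783.32
Medicare: only $100,500.80 − $98,395.47 = $2,105.33 of this check is subject → $2,105.33 × 0.0116 = $24.42
Garnishment: $4,755.92 × 0.0343 = $163.13
AD&D insurance premium: $166.85
Total deductions = $332.91 + $265.38 + $783.32 + $24.42 + $163.13 + $166.85 = $1,736.01
Net pay = $4,755.92 − $1,736.01 = $3,019.91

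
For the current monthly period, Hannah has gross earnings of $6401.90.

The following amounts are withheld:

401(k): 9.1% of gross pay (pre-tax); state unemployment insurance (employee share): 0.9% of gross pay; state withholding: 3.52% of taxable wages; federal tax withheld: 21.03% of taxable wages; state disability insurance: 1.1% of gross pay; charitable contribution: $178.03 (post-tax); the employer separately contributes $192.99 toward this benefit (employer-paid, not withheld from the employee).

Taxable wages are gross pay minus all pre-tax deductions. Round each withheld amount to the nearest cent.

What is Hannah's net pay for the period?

$4084.61

401(k): $6401.90 × 0.091 = $582.57
Taxable wages = $6401.90 − $582.57 = $5819.33
Federal tax withheld: $5819.33 × 0.2103 = $1223.81
State withholding: $5819.33 × 0.0352 = $204.84
State disability insurance: $6401.90 × 0.011 = $70.42
State unemployment insurance (employee share): $6401.90 × 0.009 = $57.62
Charitable contribution: $178.03
(Employer's $192.99 toward charitable contribution is not withheld from the employee.)
Total deductions = $582.57 + $1223.81 + $204.84 + $70.42 + $57.62 + $178.03 = $2317.29
Net pay = $6401.90 − $2317.29 = $4084.61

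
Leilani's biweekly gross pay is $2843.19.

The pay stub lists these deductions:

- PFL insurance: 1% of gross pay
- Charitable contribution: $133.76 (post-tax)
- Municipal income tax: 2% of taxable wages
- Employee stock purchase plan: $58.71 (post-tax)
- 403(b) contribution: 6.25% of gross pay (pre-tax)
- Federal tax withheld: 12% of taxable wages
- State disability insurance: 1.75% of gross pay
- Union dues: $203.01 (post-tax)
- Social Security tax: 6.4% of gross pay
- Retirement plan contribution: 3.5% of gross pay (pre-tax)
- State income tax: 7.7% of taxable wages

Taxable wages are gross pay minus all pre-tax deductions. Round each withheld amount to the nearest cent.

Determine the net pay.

403(b) contribution: $2843.19 × 0.0625 = $177.70
Retirement plan contribution: $2843.19 × 0.035 = $99.51
Pre-tax total = $177.70 + $99.51 = $277.21
Taxable wages = $2843.19 − $277.21 = $2565.98
State income tax: $2565.98 × 0.077 = $197.58
Federal tax withheld: $2565.98 × 0.12 = $307.92
Municipal income tax: $2565.98 × 0.02 = $51.32
Social Security tax: $2843.19 × 0.064 = $181.96
State disability insurance: $2843.19 × 0.0175 = $49.76
PFL insurance: $2843.19 × 0.01 = $28.43
Union dues: $203.01
Charitable contribution: $133.76
Employee stock purchase plan: $58.71
Total deductions = $177.70 + $99.51 + $197.58 + $307.92 + $51.32 + $181.96 + $49.76 + $28.43 + $203.01 + $133.76 + $58.71 = $1489.66
Net pay = $2843.19 − $1489.66 = $1353.53

$1353.53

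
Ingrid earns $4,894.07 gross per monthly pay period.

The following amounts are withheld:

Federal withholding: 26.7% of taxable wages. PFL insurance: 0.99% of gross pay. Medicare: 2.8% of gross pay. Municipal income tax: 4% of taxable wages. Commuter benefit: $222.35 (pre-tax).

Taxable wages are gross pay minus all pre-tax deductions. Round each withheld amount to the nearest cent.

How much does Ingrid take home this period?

Commuter benefit: $222.35
Taxable wages = $4,894.07 − $222.35 = $4,671.72
Federal withholding: $4,671.72 × 0.267 = $1,247.35
Municipal income tax: $4,671.72 × 0.04 = $186.87
PFL insurance: $4,894.07 × 0.0099 = $48.45
Medicare: $4,894.07 × 0.028 = $137.03
Total deductions = $222.35 + $1,247.35 + $186.87 + $48.45 + $137.03 = $1,842.05
Net pay = $4,894.07 − $1,842.05 = $3,052.02

$3,052.02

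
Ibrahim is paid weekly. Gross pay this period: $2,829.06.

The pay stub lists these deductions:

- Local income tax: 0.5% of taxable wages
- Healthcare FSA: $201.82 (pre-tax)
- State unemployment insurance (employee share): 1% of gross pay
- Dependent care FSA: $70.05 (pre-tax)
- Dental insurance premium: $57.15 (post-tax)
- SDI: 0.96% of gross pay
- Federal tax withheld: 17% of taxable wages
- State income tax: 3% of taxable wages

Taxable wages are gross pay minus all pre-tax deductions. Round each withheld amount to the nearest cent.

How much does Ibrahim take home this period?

$1,920.36

Healthcare FSA: $201.82
Dependent care FSA: $70.05
Pre-tax total = $201.82 + $70.05 = $271.87
Taxable wages = $2,829.06 − $271.87 = $2,557.19
State income tax: $2,557.19 × 0.03 = $76.72
Federal tax withheld: $2,557.19 × 0.17 = $434.72
Local income tax: $2,557.19 × 0.005 = $12.79
State unemployment insurance (employee share): $2,829.06 × 0.01 = $28.29
SDI: $2,829.06 × 0.0096 = $27.16
Dental insurance premium: $57.15
Total deductions = $201.82 + $70.05 + $76.72 + $434.72 + $12.79 + $28.29 + $27.16 + $57.15 = $908.70
Net pay = $2,829.06 − $908.70 = $1,920.36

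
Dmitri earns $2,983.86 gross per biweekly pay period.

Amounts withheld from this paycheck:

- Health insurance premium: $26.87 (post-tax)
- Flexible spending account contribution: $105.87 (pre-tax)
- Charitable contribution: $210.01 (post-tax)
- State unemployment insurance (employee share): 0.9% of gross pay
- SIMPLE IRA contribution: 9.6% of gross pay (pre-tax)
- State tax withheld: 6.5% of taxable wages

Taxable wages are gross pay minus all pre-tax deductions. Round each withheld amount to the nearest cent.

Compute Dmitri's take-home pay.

Flexible spending account contribution: $105.87
SIMPLE IRA contribution: $2,983.86 × 0.096 = $286.45
Pre-tax total = $105.87 + $286.45 = $392.32
Taxable wages = $2,983.86 − $392.32 = $2,591.54
State tax withheld: $2,591.54 × 0.065 = $168.45
State unemployment insurance (employee share): $2,983.86 × 0.009 = $26.85
Health insurance premium: $26.87
Charitable contribution: $210.01
Total deductions = $105.87 + $286.45 + $168.45 + $26.85 + $26.87 + $210.01 = $824.50
Net pay = $2,983.86 − $824.50 = $2,159.36

$2,159.36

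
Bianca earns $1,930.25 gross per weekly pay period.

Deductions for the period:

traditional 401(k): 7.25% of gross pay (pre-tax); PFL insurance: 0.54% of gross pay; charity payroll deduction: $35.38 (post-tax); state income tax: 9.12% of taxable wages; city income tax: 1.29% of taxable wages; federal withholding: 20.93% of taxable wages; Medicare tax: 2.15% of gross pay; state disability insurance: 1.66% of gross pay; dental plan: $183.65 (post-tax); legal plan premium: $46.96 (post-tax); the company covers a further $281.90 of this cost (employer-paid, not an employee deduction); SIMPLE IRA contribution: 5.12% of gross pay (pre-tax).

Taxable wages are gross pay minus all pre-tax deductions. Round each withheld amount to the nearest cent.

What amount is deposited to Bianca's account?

$811.42

Traditional 401(k): $1,930.25 × 0.0725 = $139.94
SIMPLE IRA contribution: $1,930.25 × 0.0512 = $98.83
Pre-tax total = $139.94 + $98.83 = $238.77
Taxable wages = $1,930.25 − $238.77 = $1,691.48
State income tax: $1,691.48 × 0.0912 = $154.26
Federal withholding: $1,691.48 × 0.2093 = $354.03
City income tax: $1,691.48 × 0.0129 = $21.82
PFL insurance: $1,930.25 × 0.0054 = $10.42
State disability insurance: $1,930.25 × 0.0166 = $32.04
Medicare tax: $1,930.25 × 0.0215 = $41.50
Dental plan: $183.65
Legal plan premium: $46.96
Charity payroll deduction: $35.38
(Employer's $281.90 toward legal plan premium is not withheld from the employee.)
Total deductions = $139.94 + $98.83 + $154.26 + $354.03 + $21.82 + $10.42 + $32.04 + $41.50 + $183.65 + $46.96 + $35.38 = $1,118.83
Net pay = $1,930.25 − $1,118.83 = $811.42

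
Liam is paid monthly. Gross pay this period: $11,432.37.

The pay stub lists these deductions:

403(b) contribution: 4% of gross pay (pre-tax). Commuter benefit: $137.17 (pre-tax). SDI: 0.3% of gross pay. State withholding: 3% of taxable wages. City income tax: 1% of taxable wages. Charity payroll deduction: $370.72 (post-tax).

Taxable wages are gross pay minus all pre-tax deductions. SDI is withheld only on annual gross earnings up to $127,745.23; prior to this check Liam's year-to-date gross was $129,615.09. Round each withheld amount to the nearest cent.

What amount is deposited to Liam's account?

$10,033.67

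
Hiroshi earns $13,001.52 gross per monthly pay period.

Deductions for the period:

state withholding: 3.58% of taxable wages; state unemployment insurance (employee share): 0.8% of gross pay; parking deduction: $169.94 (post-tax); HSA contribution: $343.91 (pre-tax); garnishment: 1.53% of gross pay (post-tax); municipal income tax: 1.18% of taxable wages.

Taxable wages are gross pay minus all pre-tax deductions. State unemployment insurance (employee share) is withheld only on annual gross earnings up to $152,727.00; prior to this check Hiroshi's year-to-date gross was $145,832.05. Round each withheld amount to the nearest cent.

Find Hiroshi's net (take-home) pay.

HSA contribution: $343.91
Taxable wages = $13,001.52 − $343.91 = $12,657.61
State withholding: $12,657.61 × 0.0358 = $453.14
Municipal income tax: $12,657.61 × 0.0118 = $149.36
State unemployment insurance (employee share): only $152,727.00 − $145,832.05 = $6,894.95 of this check is subject → $6,894.95 × 0.008 = $55.16
Garnishment: $13,001.52 × 0.0153 = $198.92
Parking deduction: $169.94
Total deductions = $343.91 + $453.14 + $149.36 + $55.16 + $198.92 + $169.94 = $1,370.43
Net pay = $13,001.52 − $1,370.43 = $11,631.09

$11,631.09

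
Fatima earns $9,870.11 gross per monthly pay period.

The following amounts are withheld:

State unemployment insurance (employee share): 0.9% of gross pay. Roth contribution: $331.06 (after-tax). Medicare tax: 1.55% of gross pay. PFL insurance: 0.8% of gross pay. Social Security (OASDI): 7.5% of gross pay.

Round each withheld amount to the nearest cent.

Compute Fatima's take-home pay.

$8,478.01

State unemployment insurance (employee share): $9,870.11 × 0.009 = $88.83
PFL insurance: $9,870.11 × 0.008 = $78.96
Medicare tax: $9,870.11 × 0.0155 = $152.99
Social Security (OASDI): $9,870.11 × 0.075 = $740.26
Roth contribution: $331.06
Total deductions = $88.83 + $78.96 + $152.99 + $740.26 + $331.06 = $1,392.10
Net pay = $9,870.11 − $1,392.10 = $8,478.01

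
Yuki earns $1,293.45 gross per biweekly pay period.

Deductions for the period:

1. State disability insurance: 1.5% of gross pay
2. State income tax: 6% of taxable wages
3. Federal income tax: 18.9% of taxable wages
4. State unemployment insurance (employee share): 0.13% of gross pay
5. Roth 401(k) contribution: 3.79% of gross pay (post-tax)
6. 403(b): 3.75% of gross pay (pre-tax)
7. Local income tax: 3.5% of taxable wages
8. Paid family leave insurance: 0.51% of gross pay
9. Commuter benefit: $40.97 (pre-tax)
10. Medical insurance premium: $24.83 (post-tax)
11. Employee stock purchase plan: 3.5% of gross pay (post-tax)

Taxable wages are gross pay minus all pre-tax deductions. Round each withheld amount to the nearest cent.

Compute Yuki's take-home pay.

Commuter benefit: $40.97
403(b): $1,293.45 × 0.0375 = $48.50
Pre-tax total = $40.97 + $48.50 = $89.47
Taxable wages = $1,293.45 − $89.47 = $1,203.98
Federal income tax: $1,203.98 × 0.189 = $227.55
State income tax: $1,203.98 × 0.06 = $72.24
Local income tax: $1,203.98 × 0.035 = $42.14
State disability insurance: $1,293.45 × 0.015 = $19.40
State unemployment insurance (employee share): $1,293.45 × 0.0013 = $1.68
Paid family leave insurance: $1,293.45 × 0.0051 = $6.60
Employee stock purchase plan: $1,293.45 × 0.035 = $45.27
Roth 401(k) contribution: $1,293.45 × 0.0379 = $49.02
Medical insurance premium: $24.83
Total deductions = $40.97 + $48.50 + $227.55 + $72.24 + $42.14 + $19.40 + $1.68 + $6.60 + $45.27 + $49.02 + $24.83 = $578.20
Net pay = $1,293.45 − $578.20 = $715.25

$715.25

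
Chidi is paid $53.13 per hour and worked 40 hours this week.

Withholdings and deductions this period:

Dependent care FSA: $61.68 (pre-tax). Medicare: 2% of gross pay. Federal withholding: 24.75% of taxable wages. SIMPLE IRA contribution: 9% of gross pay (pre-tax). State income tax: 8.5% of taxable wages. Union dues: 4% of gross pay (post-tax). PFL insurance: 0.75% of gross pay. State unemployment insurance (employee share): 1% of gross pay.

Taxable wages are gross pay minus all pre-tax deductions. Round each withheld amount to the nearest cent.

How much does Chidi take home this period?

$1,085.03

Gross pay: 40 × $53.13 = $2,125.20
Dependent care FSA: $61.68
SIMPLE IRA contribution: $2,125.20 × 0.09 = $191.27
Pre-tax total = $61.68 + $191.27 = $252.95
Taxable wages = $2,125.20 − $252.95 = $1,872.25
State income tax: $1,872.25 × 0.085 = $159.14
Federal withholding: $1,872.25 × 0.2475 = $463.38
Medicare: $2,125.20 × 0.02 = $42.50
PFL insurance: $2,125.20 × 0.0075 = $15.94
State unemployment insurance (employee share): $2,125.20 × 0.01 = $21.25
Union dues: $2,125.20 × 0.04 = $85.01
Total deductions = $61.68 + $191.27 + $159.14 + $463.38 + $42.50 + $15.94 + $21.25 + $85.01 = $1,040.17
Net pay = $2,125.20 − $1,040.17 = $1,085.03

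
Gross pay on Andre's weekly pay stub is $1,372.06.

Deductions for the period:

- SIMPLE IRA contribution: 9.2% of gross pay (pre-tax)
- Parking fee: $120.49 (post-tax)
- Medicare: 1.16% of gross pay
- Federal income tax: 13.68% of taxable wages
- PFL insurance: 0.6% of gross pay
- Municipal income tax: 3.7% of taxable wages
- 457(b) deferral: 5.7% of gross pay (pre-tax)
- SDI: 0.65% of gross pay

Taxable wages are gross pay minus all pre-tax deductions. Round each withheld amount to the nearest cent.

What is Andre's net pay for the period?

$811.13

SIMPLE IRA contribution: $1,372.06 × 0.092 = $126.23
457(b) deferral: $1,372.06 × 0.057 = $78.21
Pre-tax total = $126.23 + $78.21 = $204.44
Taxable wages = $1,372.06 − $204.44 = $1,167.62
Municipal income tax: $1,167.62 × 0.037 = $43.20
Federal income tax: $1,167.62 × 0.1368 = $159.73
PFL insurance: $1,372.06 × 0.006 = $8.23
SDI: $1,372.06 × 0.0065 = $8.92
Medicare: $1,372.06 × 0.0116 = $15.92
Parking fee: $120.49
Total deductions = $126.23 + $78.21 + $43.20 + $159.73 + $8.23 + $8.92 + $15.92 + $120.49 = $560.93
Net pay = $1,372.06 − $560.93 = $811.13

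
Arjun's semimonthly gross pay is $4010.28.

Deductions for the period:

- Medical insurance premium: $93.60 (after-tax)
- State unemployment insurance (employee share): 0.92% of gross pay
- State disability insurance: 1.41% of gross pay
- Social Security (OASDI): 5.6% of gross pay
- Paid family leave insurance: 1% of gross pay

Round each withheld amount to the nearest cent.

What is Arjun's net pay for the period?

$3558.57

State unemployment insurance (employee share): $4010.28 × 0.0092 = $36.89
Social Security (OASDI): $4010.28 × 0.056 = $224.58
Paid family leave insurance: $4010.28 × 0.01 = $40.10
State disability insurance: $4010.28 × 0.0141 = $56.54
Medical insurance premium: $93.60
Total deductions = $36.89 + $224.58 + $40.10 + $56.54 + $93.60 = $451.71
Net pay = $4010.28 − $451.71 = $3558.57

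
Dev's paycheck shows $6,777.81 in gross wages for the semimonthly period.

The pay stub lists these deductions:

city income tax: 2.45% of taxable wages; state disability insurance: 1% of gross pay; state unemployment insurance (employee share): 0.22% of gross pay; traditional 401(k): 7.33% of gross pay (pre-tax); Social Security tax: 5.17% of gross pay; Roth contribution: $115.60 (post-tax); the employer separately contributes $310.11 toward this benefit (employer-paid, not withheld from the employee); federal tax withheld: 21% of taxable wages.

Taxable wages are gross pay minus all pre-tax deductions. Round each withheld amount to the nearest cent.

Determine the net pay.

$4,259.41

Traditional 401(k): $6,777.81 × 0.0733 = $496.81
Taxable wages = $6,777.81 − $496.81 = $6,281.00
City income tax: $6,281.00 × 0.0245 = $153.88
Federal tax withheld: $6,281.00 × 0.21 = $1,319.01
State unemployment insurance (employee share): $6,777.81 × 0.0022 = $14.91
State disability insurance: $6,777.81 × 0.01 = $67.78
Social Security tax: $6,777.81 × 0.0517 = $350.41
Roth contribution: $115.60
(Employer's $310.11 toward Roth contribution is not withheld from the employee.)
Total deductions = $496.81 + $153.88 + $1,319.01 + $14.91 + $67.78 + $350.41 + $115.60 = $2,518.40
Net pay = $6,777.81 − $2,518.40 = $4,259.41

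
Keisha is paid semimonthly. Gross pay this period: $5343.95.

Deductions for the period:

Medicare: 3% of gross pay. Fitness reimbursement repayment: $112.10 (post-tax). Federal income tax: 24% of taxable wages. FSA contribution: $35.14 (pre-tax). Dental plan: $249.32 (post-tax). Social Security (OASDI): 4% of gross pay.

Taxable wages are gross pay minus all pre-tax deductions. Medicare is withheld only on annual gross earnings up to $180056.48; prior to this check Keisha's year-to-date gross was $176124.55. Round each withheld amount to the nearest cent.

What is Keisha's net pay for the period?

FSA contribution: $35.14
Taxable wages = $5343.95 − $35.14 = $5308.81
Federal income tax: $5308.81 × 0.24 = $1274.11
Social Security (OASDI): $5343.95 × 0.04 = $213.76
Medicare: only $180056.48 − $176124.55 = $3931.93 of this check is subject → $3931.93 × 0.03 = $117.96
Dental plan: $249.32
Fitness reimbursement repayment: $112.10
Total deductions = $35.14 + $1274.11 + $213.76 + $117.96 + $249.32 + $112.10 = $2002.39
Net pay = $5343.95 − $2002.39 = $3341.56

$3341.56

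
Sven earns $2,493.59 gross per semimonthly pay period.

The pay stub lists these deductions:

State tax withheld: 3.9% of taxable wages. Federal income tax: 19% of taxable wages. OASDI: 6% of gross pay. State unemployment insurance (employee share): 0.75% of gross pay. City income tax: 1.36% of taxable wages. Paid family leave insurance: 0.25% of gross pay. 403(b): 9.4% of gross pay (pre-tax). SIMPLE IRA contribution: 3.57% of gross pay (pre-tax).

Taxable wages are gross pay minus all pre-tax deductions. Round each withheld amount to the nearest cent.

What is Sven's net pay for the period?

403(b): $2,493.59 × 0.094 = $234.40
SIMPLE IRA contribution: $2,493.59 × 0.0357 = $89.02
Pre-tax total = $234.40 + $89.02 = $323.42
Taxable wages = $2,493.59 − $323.42 = $2,170.17
Federal income tax: $2,170.17 × 0.19 = $412.33
State tax withheld: $2,170.17 × 0.039 = $84.64
City income tax: $2,170.17 × 0.0136 = $29.51
Paid family leave insurance: $2,493.59 × 0.0025 = $6.23
OASDI: $2,493.59 × 0.06 = $149.62
State unemployment insurance (employee share): $2,493.59 × 0.0075 = $18.70
Total deductions = $234.40 + $89.02 + $412.33 + $84.64 + $29.51 + $6.23 + $149.62 + $18.70 = $1,024.45
Net pay = $2,493.59 − $1,024.45 = $1,469.14

$1,469.14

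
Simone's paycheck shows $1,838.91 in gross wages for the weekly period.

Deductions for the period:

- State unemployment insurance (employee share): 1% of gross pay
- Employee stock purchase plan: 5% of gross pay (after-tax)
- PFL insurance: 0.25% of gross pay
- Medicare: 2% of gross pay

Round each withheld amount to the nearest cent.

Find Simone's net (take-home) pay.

Medicare: $1,838.91 × 0.02 = $36.78
State unemployment insurance (employee share): $1,838.91 × 0.01 = $18.39
PFL insurance: $1,838.91 × 0.0025 = $4.60
Employee stock purchase plan: $1,838.91 × 0.05 = $91.95
Total deductions = $36.78 + $18.39 + $4.60 + $91.95 = $151.72
Net pay = $1,838.91 − $151.72 = $1,687.19

$1,687.19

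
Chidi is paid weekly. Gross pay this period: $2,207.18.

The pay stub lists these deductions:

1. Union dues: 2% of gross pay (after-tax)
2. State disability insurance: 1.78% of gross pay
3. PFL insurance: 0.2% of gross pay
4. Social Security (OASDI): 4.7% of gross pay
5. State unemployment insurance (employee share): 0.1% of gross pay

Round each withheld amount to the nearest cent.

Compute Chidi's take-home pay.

PFL insurance: $2,207.18 × 0.002 = $4.41
Social Security (OASDI): $2,207.18 × 0.047 = $103.74
State unemployment insurance (employee share): $2,207.18 × 0.001 = $2.21
State disability insurance: $2,207.18 × 0.0178 = $39.29
Union dues: $2,207.18 × 0.02 = $44.14
Total deductions = $4.41 + $103.74 + $2.21 + $39.29 + $44.14 = $193.79
Net pay = $2,207.18 − $193.79 = $2,013.39

$2,013.39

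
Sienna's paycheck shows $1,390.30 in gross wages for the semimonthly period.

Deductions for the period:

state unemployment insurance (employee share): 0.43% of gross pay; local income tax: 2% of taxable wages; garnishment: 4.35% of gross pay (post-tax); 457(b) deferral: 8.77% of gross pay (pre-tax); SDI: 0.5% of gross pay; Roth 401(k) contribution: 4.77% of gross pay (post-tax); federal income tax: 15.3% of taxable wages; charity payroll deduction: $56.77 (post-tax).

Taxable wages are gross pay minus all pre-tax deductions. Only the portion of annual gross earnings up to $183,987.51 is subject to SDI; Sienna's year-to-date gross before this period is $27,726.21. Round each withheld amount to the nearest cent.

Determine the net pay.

$852.44

457(b) deferral: $1,390.30 × 0.0877 = $121.93
Taxable wages = $1,390.30 − $121.93 = $1,268.37
Federal income tax: $1,268.37 × 0.153 = $194.06
Local income tax: $1,268.37 × 0.02 = $25.37
State unemployment insurance (employee share): $1,390.30 × 0.0043 = $5.98
SDI: cap not yet reached, full $1,390.30 is subject → $1,390.30 × 0.005 = $6.95
Charity payroll deduction: $56.77
Garnishment: $1,390.30 × 0.0435 = $60.48
Roth 401(k) contribution: $1,390.30 × 0.0477 = $66.32
Total deductions = $121.93 + $194.06 + $25.37 + $5.98 + $6.95 + $56.77 + $60.48 + $66.32 = $537.86
Net pay = $1,390.30 − $537.86 = $852.44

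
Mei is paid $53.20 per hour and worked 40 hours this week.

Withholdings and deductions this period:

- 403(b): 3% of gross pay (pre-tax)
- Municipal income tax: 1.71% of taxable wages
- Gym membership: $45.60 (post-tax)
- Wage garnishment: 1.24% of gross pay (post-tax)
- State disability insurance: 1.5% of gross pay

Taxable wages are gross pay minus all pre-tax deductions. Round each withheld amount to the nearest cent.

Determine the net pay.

Gross pay: 40 × $53.20 = $2,128.00
403(b): $2,128.00 × 0.03 = $63.84
Taxable wages = $2,128.00 − $63.84 = $2,064.16
Municipal income tax: $2,064.16 × 0.0171 = $35.30
State disability insurance: $2,128.00 × 0.015 = $31.92
Gym membership: $45.60
Wage garnishment: $2,128.00 × 0.0124 = $26.39
Total deductions = $63.84 + $35.30 + $31.92 + $45.60 + $26.39 = $203.05
Net pay = $2,128.00 − $203.05 = $1,924.95

$1,924.95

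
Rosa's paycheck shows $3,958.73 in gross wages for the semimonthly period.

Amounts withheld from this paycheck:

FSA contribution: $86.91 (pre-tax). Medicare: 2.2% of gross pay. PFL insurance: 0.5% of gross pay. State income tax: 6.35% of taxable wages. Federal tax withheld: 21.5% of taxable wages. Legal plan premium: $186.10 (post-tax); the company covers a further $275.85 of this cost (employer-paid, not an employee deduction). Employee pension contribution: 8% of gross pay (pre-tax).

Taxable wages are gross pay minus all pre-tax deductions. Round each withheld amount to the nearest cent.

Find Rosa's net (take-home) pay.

$2,272.04

FSA contribution: $86.91
Employee pension contribution: $3,958.73 × 0.08 = $316.70
Pre-tax total = $86.91 + $316.70 = $403.61
Taxable wages = $3,958.73 − $403.61 = $3,555.12
Federal tax withheld: $3,555.12 × 0.215 = $764.35
State income tax: $3,555.12 × 0.0635 = $225.75
PFL insurance: $3,958.73 × 0.005 = $19.79
Medicare: $3,958.73 × 0.022 = $87.09
Legal plan premium: $186.10
(Employer's $275.85 toward legal plan premium is not withheld from the employee.)
Total deductions = $86.91 + $316.70 + $764.35 + $225.75 + $19.79 + $87.09 + $186.10 = $1,686.69
Net pay = $3,958.73 − $1,686.69 = $2,272.04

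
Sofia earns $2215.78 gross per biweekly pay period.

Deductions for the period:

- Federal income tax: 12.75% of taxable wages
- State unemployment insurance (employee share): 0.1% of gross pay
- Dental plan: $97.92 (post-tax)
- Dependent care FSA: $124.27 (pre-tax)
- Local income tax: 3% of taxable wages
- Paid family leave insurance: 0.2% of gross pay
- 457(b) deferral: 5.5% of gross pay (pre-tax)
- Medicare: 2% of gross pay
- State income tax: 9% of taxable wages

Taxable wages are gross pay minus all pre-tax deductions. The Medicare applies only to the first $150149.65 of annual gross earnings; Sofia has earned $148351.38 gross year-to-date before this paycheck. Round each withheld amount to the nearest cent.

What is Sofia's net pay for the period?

$1341.61

457(b) deferral: $2215.78 × 0.055 = $121.87
Dependent care FSA: $124.27
Pre-tax total = $121.87 + $124.27 = $246.14
Taxable wages = $2215.78 − $246.14 = $1969.64
Local income tax: $1969.64 × 0.03 = $59.09
State income tax: $1969.64 × 0.09 = $177.27
Federal income tax: $1969.64 × 0.1275 = $251.13
Paid family leave insurance: $2215.78 × 0.002 = $4.43
State unemployment insurance (employee share): $2215.78 × 0.001 = $2.22
Medicare: only $150149.65 − $148351.38 = $1798.27 of this check is subject → $1798.27 × 0.02 = $35.97
Dental plan: $97.92
Total deductions = $121.87 + $124.27 + $59.09 + $177.27 + $251.13 + $4.43 + $2.22 + $35.97 + $97.92 = $874.17
Net pay = $2215.78 − $874.17 = $1341.61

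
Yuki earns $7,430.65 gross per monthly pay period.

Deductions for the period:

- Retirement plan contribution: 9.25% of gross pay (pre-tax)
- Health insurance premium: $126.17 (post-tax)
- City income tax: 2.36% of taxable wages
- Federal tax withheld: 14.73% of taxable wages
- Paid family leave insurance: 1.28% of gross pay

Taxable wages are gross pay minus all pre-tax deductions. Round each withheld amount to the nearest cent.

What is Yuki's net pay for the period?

Retirement plan contribution: $7,430.65 × 0.0925 = $687.34
Taxable wages = $7,430.65 − $687.34 = $6,743.31
City income tax: $6,743.31 × 0.0236 = $159.14
Federal tax withheld: $6,743.31 × 0.1473 = $993.29
Paid family leave insurance: $7,430.65 × 0.0128 = $95.11
Health insurance premium: $126.17
Total deductions = $687.34 + $159.14 + $993.29 + $95.11 + $126.17 = $2,061.05
Net pay = $7,430.65 − $2,061.05 = $5,369.60

$5,369.60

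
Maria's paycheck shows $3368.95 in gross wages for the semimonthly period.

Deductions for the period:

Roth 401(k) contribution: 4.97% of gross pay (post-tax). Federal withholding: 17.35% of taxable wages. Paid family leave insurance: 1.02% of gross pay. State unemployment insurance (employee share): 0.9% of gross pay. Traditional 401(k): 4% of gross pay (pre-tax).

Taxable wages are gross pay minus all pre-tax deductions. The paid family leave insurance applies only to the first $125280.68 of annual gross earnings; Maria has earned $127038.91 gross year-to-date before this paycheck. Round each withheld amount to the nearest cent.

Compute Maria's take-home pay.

$2475.30

Traditional 401(k): $3368.95 × 0.04 = $134.76
Taxable wages = $3368.95 − $134.76 = $3234.19
Federal withholding: $3234.19 × 0.1735 = $561.13
State unemployment insurance (employee share): $3368.95 × 0.009 = $30.32
Paid family leave insurance: annual cap $125280.68 already reached (YTD $127038.91), so $0.00
Roth 401(k) contribution: $3368.95 × 0.0497 = $167.44
Total deductions = $134.76 + $561.13 + $30.32 + $0.00 + $167.44 = $893.65
Net pay = $3368.95 − $893.65 = $2475.30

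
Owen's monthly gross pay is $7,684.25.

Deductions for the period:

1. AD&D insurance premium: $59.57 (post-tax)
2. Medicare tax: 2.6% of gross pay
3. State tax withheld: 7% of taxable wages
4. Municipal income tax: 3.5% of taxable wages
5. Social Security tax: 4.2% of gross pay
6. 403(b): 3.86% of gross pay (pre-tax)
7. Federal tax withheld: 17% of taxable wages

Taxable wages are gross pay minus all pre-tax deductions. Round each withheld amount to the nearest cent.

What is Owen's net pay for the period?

$4,773.94

403(b): $7,684.25 × 0.0386 = $296.61
Taxable wages = $7,684.25 − $296.61 = $7,387.64
Federal tax withheld: $7,387.64 × 0.17 = $1,255.90
Municipal income tax: $7,387.64 × 0.035 = $258.57
State tax withheld: $7,387.64 × 0.07 = $517.13
Medicare tax: $7,684.25 × 0.026 = $199.79
Social Security tax: $7,684.25 × 0.042 = $322.74
AD&D insurance premium: $59.57
Total deductions = $296.61 + $1,255.90 + $258.57 + $517.13 + $199.79 + $322.74 + $59.57 = $2,910.31
Net pay = $7,684.25 − $2,910.31 = $4,773.94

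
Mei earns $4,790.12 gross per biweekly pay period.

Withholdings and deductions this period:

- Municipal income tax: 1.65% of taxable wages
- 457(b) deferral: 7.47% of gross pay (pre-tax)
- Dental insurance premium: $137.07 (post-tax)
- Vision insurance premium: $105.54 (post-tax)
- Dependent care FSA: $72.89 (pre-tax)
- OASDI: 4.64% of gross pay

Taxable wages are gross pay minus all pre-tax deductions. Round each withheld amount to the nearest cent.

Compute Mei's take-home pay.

$3,822.61

Dependent care FSA: $72.89
457(b) deferral: $4,790.12 × 0.0747 = $357.82
Pre-tax total = $72.89 + $357.82 = $430.71
Taxable wages = $4,790.12 − $430.71 = $4,359.41
Municipal income tax: $4,359.41 × 0.0165 = $71.93
OASDI: $4,790.12 × 0.0464 = $222.26
Dental insurance premium: $137.07
Vision insurance premium: $105.54
Total deductions = $72.89 + $357.82 + $71.93 + $222.26 + $137.07 + $105.54 = $967.51
Net pay = $4,790.12 − $967.51 = $3,822.61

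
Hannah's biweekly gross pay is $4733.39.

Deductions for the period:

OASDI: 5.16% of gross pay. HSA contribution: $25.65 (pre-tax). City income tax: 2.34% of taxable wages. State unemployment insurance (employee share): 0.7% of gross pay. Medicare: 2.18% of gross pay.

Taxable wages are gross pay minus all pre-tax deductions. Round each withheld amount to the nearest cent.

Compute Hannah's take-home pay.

$4217.02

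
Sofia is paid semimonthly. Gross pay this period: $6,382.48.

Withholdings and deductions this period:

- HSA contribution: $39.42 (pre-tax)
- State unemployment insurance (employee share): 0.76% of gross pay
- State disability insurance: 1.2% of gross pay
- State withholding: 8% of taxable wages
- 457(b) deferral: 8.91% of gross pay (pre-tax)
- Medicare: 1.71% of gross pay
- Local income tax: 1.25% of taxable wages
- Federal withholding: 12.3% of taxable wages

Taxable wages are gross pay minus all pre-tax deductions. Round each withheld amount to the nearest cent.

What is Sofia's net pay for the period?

457(b) deferral: $6,382.48 × 0.0891 = $568.68
HSA contribution: $39.42
Pre-tax total = $568.68 + $39.42 = $608.10
Taxable wages = $6,382.48 − $608.10 = $5,774.38
Local income tax: $5,774.38 × 0.0125 = $72.18
State withholding: $5,774.38 × 0.08 = $461.95
Federal withholding: $5,774.38 × 0.123 = $710.25
State unemployment insurance (employee share): $6,382.48 × 0.0076 = $48.51
State disability insurance: $6,382.48 × 0.012 = $76.59
Medicare: $6,382.48 × 0.0171 = $109.14
Total deductions = $568.68 + $39.42 + $72.18 + $461.95 + $710.25 + $48.51 + $76.59 + $109.14 = $2,086.72
Net pay = $6,382.48 − $2,086.72 = $4,295.76

$4,295.76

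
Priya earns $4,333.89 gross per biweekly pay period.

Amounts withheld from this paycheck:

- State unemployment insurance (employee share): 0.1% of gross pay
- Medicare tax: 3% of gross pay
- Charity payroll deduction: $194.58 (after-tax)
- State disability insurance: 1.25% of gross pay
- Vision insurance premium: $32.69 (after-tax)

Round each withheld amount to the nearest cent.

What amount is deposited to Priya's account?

State unemployment insurance (employee share): $4,333.89 × 0.001 = $4.33
State disability insurance: $4,333.89 × 0.0125 = $54.17
Medicare tax: $4,333.89 × 0.03 = $130.02
Charity payroll deduction: $194.58
Vision insurance premium: $32.69
Total deductions = $4.33 + $54.17 + $130.02 + $194.58 + $32.69 = $415.79
Net pay = $4,333.89 − $415.79 = $3,918.10

$3,918.10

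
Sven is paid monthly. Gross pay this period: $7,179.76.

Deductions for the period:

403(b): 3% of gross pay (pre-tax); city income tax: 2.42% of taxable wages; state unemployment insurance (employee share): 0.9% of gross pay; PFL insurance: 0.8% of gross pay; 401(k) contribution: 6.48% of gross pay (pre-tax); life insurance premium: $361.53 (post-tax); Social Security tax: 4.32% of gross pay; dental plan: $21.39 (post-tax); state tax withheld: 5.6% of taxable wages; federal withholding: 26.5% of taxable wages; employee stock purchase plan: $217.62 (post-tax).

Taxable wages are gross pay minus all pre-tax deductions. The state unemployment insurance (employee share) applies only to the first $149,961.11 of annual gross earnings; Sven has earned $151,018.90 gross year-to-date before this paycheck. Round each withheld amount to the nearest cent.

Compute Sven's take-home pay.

$3,287.47

401(k) contribution: $7,179.76 × 0.0648 = $465.25
403(b): $7,179.76 × 0.03 = $215.39
Pre-tax total = $465.25 + $215.39 = $680.64
Taxable wages = $7,179.76 − $680.64 = $6,499.12
City income tax: $6,499.12 × 0.0242 = $157.28
State tax withheld: $6,499.12 × 0.056 = $363.95
Federal withholding: $6,499.12 × 0.265 = $1,722.27
State unemployment insurance (employee share): annual cap $149,961.11 already reached (YTD $151,018.90), so $0.00
Social Security tax: $7,179.76 × 0.0432 = $310.17
PFL insurance: $7,179.76 × 0.008 = $57.44
Life insurance premium: $361.53
Employee stock purchase plan: $217.62
Dental plan: $21.39
Total deductions = $465.25 + $215.39 + $157.28 + $363.95 + $1,722.27 + $0.00 + $310.17 + $57.44 + $361.53 + $217.62 + $21.39 = $3,892.29
Net pay = $7,179.76 − $3,892.29 = $3,287.47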